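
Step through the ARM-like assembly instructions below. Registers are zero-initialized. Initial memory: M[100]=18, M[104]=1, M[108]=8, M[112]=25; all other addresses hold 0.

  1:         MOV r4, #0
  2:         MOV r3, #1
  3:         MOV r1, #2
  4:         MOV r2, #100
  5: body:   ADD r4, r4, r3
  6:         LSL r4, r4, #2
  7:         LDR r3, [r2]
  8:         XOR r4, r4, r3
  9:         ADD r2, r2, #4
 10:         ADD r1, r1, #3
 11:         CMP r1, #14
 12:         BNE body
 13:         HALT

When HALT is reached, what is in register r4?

2617

MOV r4, #0 → r4=0
MOV r3, #1 → r3=1
MOV r1, #2 → r1=2
MOV r2, #100 → r2=100
ADD r4, r4, r3 → r4=0+1=1
LSL r4, r4, #2 → r4=1<<2=4
LDR r3, [r2] → r3=M[100]=18
XOR r4, r4, r3 → r4=4^18=22
ADD r2, r2, #4 → r2=100+4=104
ADD r1, r1, #3 → r1=2+3=5
CMP r1, #14  (cmp 5,14)
BNE body: taken
ADD r4, r4, r3 → r4=22+18=40
LSL r4, r4, #2 → r4=40<<2=160
LDR r3, [r2] → r3=M[104]=1
XOR r4, r4, r3 → r4=160^1=161
ADD r2, r2, #4 → r2=104+4=108
ADD r1, r1, #3 → r1=5+3=8
CMP r1, #14  (cmp 8,14)
BNE body: taken
ADD r4, r4, r3 → r4=161+1=162
LSL r4, r4, #2 → r4=162<<2=648
LDR r3, [r2] → r3=M[108]=8
XOR r4, r4, r3 → r4=648^8=640
ADD r2, r2, #4 → r2=108+4=112
ADD r1, r1, #3 → r1=8+3=11
CMP r1, #14  (cmp 11,14)
BNE body: taken
ADD r4, r4, r3 → r4=640+8=648
LSL r4, r4, #2 → r4=648<<2=2592
LDR r3, [r2] → r3=M[112]=25
XOR r4, r4, r3 → r4=2592^25=2617
ADD r2, r2, #4 → r2=112+4=116
ADD r1, r1, #3 → r1=11+3=14
CMP r1, #14  (cmp 14,14)
BNE body: not taken
halt.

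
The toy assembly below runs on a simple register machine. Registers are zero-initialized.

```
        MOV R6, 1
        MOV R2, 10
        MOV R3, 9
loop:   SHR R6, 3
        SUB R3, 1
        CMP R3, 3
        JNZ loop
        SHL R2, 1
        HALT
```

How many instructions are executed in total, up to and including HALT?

29

R6=1
R2=10
R3=9
R6=1>>3=0
R3=9-1=8
CMP R3, 3  (cmp 8,3)
JNZ loop: taken
R6=0>>3=0
R3=8-1=7
CMP R3, 3  (cmp 7,3)
JNZ loop: taken
R6=0>>3=0
R3=7-1=6
CMP R3, 3  (cmp 6,3)
JNZ loop: taken
R6=0>>3=0
R3=6-1=5
CMP R3, 3  (cmp 5,3)
JNZ loop: taken
R6=0>>3=0
R3=5-1=4
CMP R3, 3  (cmp 4,3)
JNZ loop: taken
R6=0>>3=0
R3=4-1=3
CMP R3, 3  (cmp 3,3)
JNZ loop: not taken
R2=10<<1=20
halt.
Total executed instructions: 29.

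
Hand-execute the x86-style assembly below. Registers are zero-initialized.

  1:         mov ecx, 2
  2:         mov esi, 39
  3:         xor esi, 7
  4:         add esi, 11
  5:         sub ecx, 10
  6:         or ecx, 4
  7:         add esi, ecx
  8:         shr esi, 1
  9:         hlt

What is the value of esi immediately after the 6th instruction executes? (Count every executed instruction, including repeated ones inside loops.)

ecx=2
esi=39
esi=39^7=32
esi=32+11=43
ecx=2-10=-8
ecx=(-8)|4=-4
After step 6: esi = 43.

43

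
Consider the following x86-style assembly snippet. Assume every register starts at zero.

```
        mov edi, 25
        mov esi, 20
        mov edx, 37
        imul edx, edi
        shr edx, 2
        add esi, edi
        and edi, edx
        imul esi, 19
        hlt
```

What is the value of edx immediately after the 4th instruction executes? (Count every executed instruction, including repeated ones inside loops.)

925

after mov edi, 25: edi=25
after mov esi, 20: esi=20
after mov edx, 37: edx=37
after imul edx, edi: edx=37*25=925
After step 4: edx = 925.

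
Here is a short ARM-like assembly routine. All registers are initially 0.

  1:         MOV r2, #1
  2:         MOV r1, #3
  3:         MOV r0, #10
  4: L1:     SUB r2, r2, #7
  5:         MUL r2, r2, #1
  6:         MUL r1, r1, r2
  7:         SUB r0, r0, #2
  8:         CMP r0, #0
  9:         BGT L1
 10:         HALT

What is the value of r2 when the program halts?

after MOV r2, #1: r2=1
after MOV r1, #3: r1=3
after MOV r0, #10: r0=10
after SUB r2, r2, #7: r2=1-7=-6
after MUL r2, r2, #1: r2=(-6)*1=-6
after MUL r1, r1, r2: r1=3*(-6)=-18
after SUB r0, r0, #2: r0=10-2=8
CMP r0, #0  (cmp 8,0)
BGT L1: taken
after SUB r2, r2, #7: r2=(-6)-7=-13
after MUL r2, r2, #1: r2=(-13)*1=-13
after MUL r1, r1, r2: r1=(-18)*(-13)=234
after SUB r0, r0, #2: r0=8-2=6
CMP r0, #0  (cmp 6,0)
BGT L1: taken
after SUB r2, r2, #7: r2=(-13)-7=-20
after MUL r2, r2, #1: r2=(-20)*1=-20
after MUL r1, r1, r2: r1=234*(-20)=-4680
after SUB r0, r0, #2: r0=6-2=4
CMP r0, #0  (cmp 4,0)
BGT L1: taken
after SUB r2, r2, #7: r2=(-20)-7=-27
after MUL r2, r2, #1: r2=(-27)*1=-27
after MUL r1, r1, r2: r1=(-4680)*(-27)=126360
after SUB r0, r0, #2: r0=4-2=2
CMP r0, #0  (cmp 2,0)
BGT L1: taken
after SUB r2, r2, #7: r2=(-27)-7=-34
after MUL r2, r2, #1: r2=(-34)*1=-34
after MUL r1, r1, r2: r1=126360*(-34)=-4296240
after SUB r0, r0, #2: r0=2-2=0
CMP r0, #0  (cmp 0,0)
BGT L1: not taken
halt.

-34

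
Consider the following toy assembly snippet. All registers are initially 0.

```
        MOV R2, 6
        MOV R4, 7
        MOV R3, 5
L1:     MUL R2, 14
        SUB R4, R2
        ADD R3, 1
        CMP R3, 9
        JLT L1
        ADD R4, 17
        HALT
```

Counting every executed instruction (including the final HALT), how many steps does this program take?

after MOV R2, 6: R2=6
after MOV R4, 7: R4=7
after MOV R3, 5: R3=5
after MUL R2, 14: R2=6*14=84
after SUB R4, R2: R4=7-84=-77
after ADD R3, 1: R3=5+1=6
CMP R3, 9  (cmp 6,9)
JLT L1: taken
after MUL R2, 14: R2=84*14=1176
after SUB R4, R2: R4=(-77)-1176=-1253
after ADD R3, 1: R3=6+1=7
CMP R3, 9  (cmp 7,9)
JLT L1: taken
after MUL R2, 14: R2=1176*14=16464
after SUB R4, R2: R4=(-1253)-16464=-17717
after ADD R3, 1: R3=7+1=8
CMP R3, 9  (cmp 8,9)
JLT L1: taken
after MUL R2, 14: R2=16464*14=230496
after SUB R4, R2: R4=(-17717)-230496=-248213
after ADD R3, 1: R3=8+1=9
CMP R3, 9  (cmp 9,9)
JLT L1: not taken
after ADD R4, 17: R4=(-248213)+17=-248196
halt.
Total executed instructions: 25.

25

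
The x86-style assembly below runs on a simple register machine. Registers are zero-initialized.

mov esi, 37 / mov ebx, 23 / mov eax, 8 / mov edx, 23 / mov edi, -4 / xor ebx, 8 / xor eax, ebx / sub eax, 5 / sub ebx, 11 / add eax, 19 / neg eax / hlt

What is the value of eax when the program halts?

-37

mov esi, 37 → esi=37
mov ebx, 23 → ebx=23
mov eax, 8 → eax=8
mov edx, 23 → edx=23
mov edi, -4 → edi=-4
xor ebx, 8 → ebx=23^8=31
xor eax, ebx → eax=8^31=23
sub eax, 5 → eax=23-5=18
sub ebx, 11 → ebx=31-11=20
add eax, 19 → eax=18+19=37
neg eax → eax=-(37)=-37
halt.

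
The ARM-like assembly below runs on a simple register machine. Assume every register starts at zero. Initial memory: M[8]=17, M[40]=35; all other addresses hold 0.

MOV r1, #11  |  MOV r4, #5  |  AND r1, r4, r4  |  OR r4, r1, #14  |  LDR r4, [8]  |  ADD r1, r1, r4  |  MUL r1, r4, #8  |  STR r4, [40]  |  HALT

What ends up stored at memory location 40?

after MOV r1, #11: r1=11
after MOV r4, #5: r4=5
after AND r1, r4, r4: r1=5&5=5
after OR r4, r1, #14: r4=5|14=15
after LDR r4, [8]: r4=M[8]=17
after ADD r1, r1, r4: r1=5+17=22
after MUL r1, r4, #8: r1=17*8=136
STR r4, [40] → M[40]=17
halt.

17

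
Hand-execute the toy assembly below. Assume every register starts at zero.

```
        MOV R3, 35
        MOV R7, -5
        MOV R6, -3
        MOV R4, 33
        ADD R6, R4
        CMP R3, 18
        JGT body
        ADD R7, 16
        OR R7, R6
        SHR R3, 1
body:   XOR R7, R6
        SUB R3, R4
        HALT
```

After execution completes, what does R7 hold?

MOV R3, 35 → R3=35
MOV R7, -5 → R7=-5
MOV R6, -3 → R6=-3
MOV R4, 33 → R4=33
ADD R6, R4 → R6=(-3)+33=30
CMP R3, 18  (cmp 35,18)
JGT body: taken
XOR R7, R6 → R7=(-5)^30=-27
SUB R3, R4 → R3=35-33=2
halt.

-27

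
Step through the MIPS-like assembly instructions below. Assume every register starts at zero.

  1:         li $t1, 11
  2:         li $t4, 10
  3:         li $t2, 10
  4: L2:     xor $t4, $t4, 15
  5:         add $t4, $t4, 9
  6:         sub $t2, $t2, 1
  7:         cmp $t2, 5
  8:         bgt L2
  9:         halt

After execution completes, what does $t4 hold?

14

li $t1, 11 → $t1=11
li $t4, 10 → $t4=10
li $t2, 10 → $t2=10
xor $t4, $t4, 15 → $t4=10^15=5
add $t4, $t4, 9 → $t4=5+9=14
sub $t2, $t2, 1 → $t2=10-1=9
cmp $t2, 5  (cmp 9,5)
bgt L2: taken
xor $t4, $t4, 15 → $t4=14^15=1
add $t4, $t4, 9 → $t4=1+9=10
sub $t2, $t2, 1 → $t2=9-1=8
cmp $t2, 5  (cmp 8,5)
bgt L2: taken
xor $t4, $t4, 15 → $t4=10^15=5
add $t4, $t4, 9 → $t4=5+9=14
sub $t2, $t2, 1 → $t2=8-1=7
cmp $t2, 5  (cmp 7,5)
bgt L2: taken
xor $t4, $t4, 15 → $t4=14^15=1
add $t4, $t4, 9 → $t4=1+9=10
sub $t2, $t2, 1 → $t2=7-1=6
cmp $t2, 5  (cmp 6,5)
bgt L2: taken
xor $t4, $t4, 15 → $t4=10^15=5
add $t4, $t4, 9 → $t4=5+9=14
sub $t2, $t2, 1 → $t2=6-1=5
cmp $t2, 5  (cmp 5,5)
bgt L2: not taken
halt.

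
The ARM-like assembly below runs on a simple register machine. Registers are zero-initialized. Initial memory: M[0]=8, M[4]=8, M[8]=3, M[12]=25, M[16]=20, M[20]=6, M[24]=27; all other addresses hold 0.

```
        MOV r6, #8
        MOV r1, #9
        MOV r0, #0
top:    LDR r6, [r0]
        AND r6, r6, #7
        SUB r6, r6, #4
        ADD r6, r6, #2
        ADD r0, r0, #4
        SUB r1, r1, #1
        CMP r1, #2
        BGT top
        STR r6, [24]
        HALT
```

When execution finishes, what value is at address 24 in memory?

after MOV r6, #8: r6=8
after MOV r1, #9: r1=9
after MOV r0, #0: r0=0
after LDR r6, [r0]: r6=M[0]=8
after AND r6, r6, #7: r6=8&7=0
after SUB r6, r6, #4: r6=0-4=-4
after ADD r6, r6, #2: r6=(-4)+2=-2
after ADD r0, r0, #4: r0=0+4=4
after SUB r1, r1, #1: r1=9-1=8
CMP r1, #2  (cmp 8,2)
BGT top: taken
after LDR r6, [r0]: r6=M[4]=8
after AND r6, r6, #7: r6=8&7=0
after SUB r6, r6, #4: r6=0-4=-4
after ADD r6, r6, #2: r6=(-4)+2=-2
after ADD r0, r0, #4: r0=4+4=8
after SUB r1, r1, #1: r1=8-1=7
CMP r1, #2  (cmp 7,2)
BGT top: taken
after LDR r6, [r0]: r6=M[8]=3
after AND r6, r6, #7: r6=3&7=3
after SUB r6, r6, #4: r6=3-4=-1
after ADD r6, r6, #2: r6=(-1)+2=1
after ADD r0, r0, #4: r0=8+4=12
after SUB r1, r1, #1: r1=7-1=6
CMP r1, #2  (cmp 6,2)
BGT top: taken
after LDR r6, [r0]: r6=M[12]=25
after AND r6, r6, #7: r6=25&7=1
after SUB r6, r6, #4: r6=1-4=-3
after ADD r6, r6, #2: r6=(-3)+2=-1
after ADD r0, r0, #4: r0=12+4=16
after SUB r1, r1, #1: r1=6-1=5
CMP r1, #2  (cmp 5,2)
BGT top: taken
after LDR r6, [r0]: r6=M[16]=20
after AND r6, r6, #7: r6=20&7=4
after SUB r6, r6, #4: r6=4-4=0
after ADD r6, r6, #2: r6=0+2=2
after ADD r0, r0, #4: r0=16+4=20
after SUB r1, r1, #1: r1=5-1=4
CMP r1, #2  (cmp 4,2)
BGT top: taken
after LDR r6, [r0]: r6=M[20]=6
after AND r6, r6, #7: r6=6&7=6
after SUB r6, r6, #4: r6=6-4=2
after ADD r6, r6, #2: r6=2+2=4
after ADD r0, r0, #4: r0=20+4=24
after SUB r1, r1, #1: r1=4-1=3
CMP r1, #2  (cmp 3,2)
BGT top: taken
after LDR r6, [r0]: r6=M[24]=27
after AND r6, r6, #7: r6=27&7=3
after SUB r6, r6, #4: r6=3-4=-1
after ADD r6, r6, #2: r6=(-1)+2=1
after ADD r0, r0, #4: r0=24+4=28
after SUB r1, r1, #1: r1=3-1=2
CMP r1, #2  (cmp 2,2)
BGT top: not taken
STR r6, [24] → M[24]=1
halt.

1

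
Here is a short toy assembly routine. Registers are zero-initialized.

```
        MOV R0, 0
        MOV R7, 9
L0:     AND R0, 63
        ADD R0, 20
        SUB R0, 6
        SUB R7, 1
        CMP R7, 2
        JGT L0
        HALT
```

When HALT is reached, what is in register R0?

R0=0
R7=9
R0=0&63=0
R0=0+20=20
R0=20-6=14
R7=9-1=8
CMP R7, 2  (cmp 8,2)
JGT L0: taken
R0=14&63=14
R0=14+20=34
R0=34-6=28
R7=8-1=7
CMP R7, 2  (cmp 7,2)
JGT L0: taken
R0=28&63=28
R0=28+20=48
R0=48-6=42
R7=7-1=6
CMP R7, 2  (cmp 6,2)
JGT L0: taken
R0=42&63=42
R0=42+20=62
R0=62-6=56
R7=6-1=5
CMP R7, 2  (cmp 5,2)
JGT L0: taken
R0=56&63=56
R0=56+20=76
R0=76-6=70
R7=5-1=4
CMP R7, 2  (cmp 4,2)
JGT L0: taken
R0=70&63=6
R0=6+20=26
R0=26-6=20
R7=4-1=3
CMP R7, 2  (cmp 3,2)
JGT L0: taken
R0=20&63=20
R0=20+20=40
R0=40-6=34
R7=3-1=2
CMP R7, 2  (cmp 2,2)
JGT L0: not taken
halt.

34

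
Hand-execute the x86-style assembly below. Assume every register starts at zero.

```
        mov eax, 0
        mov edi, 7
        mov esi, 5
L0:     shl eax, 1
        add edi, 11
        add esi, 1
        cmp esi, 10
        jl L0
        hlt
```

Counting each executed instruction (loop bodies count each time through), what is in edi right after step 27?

62

eax=0
edi=7
esi=5
eax=0<<1=0
edi=7+11=18
esi=5+1=6
cmp esi, 10  (cmp 6,10)
jl L0: taken
eax=0<<1=0
edi=18+11=29
esi=6+1=7
cmp esi, 10  (cmp 7,10)
jl L0: taken
eax=0<<1=0
edi=29+11=40
esi=7+1=8
cmp esi, 10  (cmp 8,10)
jl L0: taken
eax=0<<1=0
edi=40+11=51
esi=8+1=9
cmp esi, 10  (cmp 9,10)
jl L0: taken
eax=0<<1=0
edi=51+11=62
esi=9+1=10
cmp esi, 10  (cmp 10,10)
After step 27: edi = 62.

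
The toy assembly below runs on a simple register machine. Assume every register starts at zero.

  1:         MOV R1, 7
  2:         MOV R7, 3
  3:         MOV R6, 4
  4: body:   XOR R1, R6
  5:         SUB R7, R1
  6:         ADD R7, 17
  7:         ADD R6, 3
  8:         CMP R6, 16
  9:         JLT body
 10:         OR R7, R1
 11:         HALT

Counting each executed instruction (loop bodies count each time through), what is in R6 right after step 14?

10

MOV R1, 7 → R1=7
MOV R7, 3 → R7=3
MOV R6, 4 → R6=4
XOR R1, R6 → R1=7^4=3
SUB R7, R1 → R7=3-3=0
ADD R7, 17 → R7=0+17=17
ADD R6, 3 → R6=4+3=7
CMP R6, 16  (cmp 7,16)
JLT body: taken
XOR R1, R6 → R1=3^7=4
SUB R7, R1 → R7=17-4=13
ADD R7, 17 → R7=13+17=30
ADD R6, 3 → R6=7+3=10
CMP R6, 16  (cmp 10,16)
After step 14: R6 = 10.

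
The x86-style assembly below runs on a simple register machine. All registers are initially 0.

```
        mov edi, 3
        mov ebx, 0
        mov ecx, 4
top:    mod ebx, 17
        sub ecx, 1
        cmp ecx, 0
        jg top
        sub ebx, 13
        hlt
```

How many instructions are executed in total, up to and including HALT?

21

edi=3
ebx=0
ecx=4
ebx=0%17=0
ecx=4-1=3
cmp ecx, 0  (cmp 3,0)
jg top: taken
ebx=0%17=0
ecx=3-1=2
cmp ecx, 0  (cmp 2,0)
jg top: taken
ebx=0%17=0
ecx=2-1=1
cmp ecx, 0  (cmp 1,0)
jg top: taken
ebx=0%17=0
ecx=1-1=0
cmp ecx, 0  (cmp 0,0)
jg top: not taken
ebx=0-13=-13
halt.
Total executed instructions: 21.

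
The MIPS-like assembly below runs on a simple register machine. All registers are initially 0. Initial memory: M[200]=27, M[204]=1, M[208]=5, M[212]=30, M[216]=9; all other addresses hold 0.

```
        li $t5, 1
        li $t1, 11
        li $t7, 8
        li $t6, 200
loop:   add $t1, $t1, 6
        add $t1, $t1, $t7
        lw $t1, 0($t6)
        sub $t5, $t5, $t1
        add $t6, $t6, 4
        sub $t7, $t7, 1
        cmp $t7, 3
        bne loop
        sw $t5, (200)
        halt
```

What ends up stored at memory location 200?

-71

li $t5, 1 → $t5=1
li $t1, 11 → $t1=11
li $t7, 8 → $t7=8
li $t6, 200 → $t6=200
add $t1, $t1, 6 → $t1=11+6=17
add $t1, $t1, $t7 → $t1=17+8=25
lw $t1, 0($t6) → $t1=M[200]=27
sub $t5, $t5, $t1 → $t5=1-27=-26
add $t6, $t6, 4 → $t6=200+4=204
sub $t7, $t7, 1 → $t7=8-1=7
cmp $t7, 3  (cmp 7,3)
bne loop: taken
add $t1, $t1, 6 → $t1=27+6=33
add $t1, $t1, $t7 → $t1=33+7=40
lw $t1, 0($t6) → $t1=M[204]=1
sub $t5, $t5, $t1 → $t5=(-26)-1=-27
add $t6, $t6, 4 → $t6=204+4=208
sub $t7, $t7, 1 → $t7=7-1=6
cmp $t7, 3  (cmp 6,3)
bne loop: taken
add $t1, $t1, 6 → $t1=1+6=7
add $t1, $t1, $t7 → $t1=7+6=13
lw $t1, 0($t6) → $t1=M[208]=5
sub $t5, $t5, $t1 → $t5=(-27)-5=-32
add $t6, $t6, 4 → $t6=208+4=212
sub $t7, $t7, 1 → $t7=6-1=5
cmp $t7, 3  (cmp 5,3)
bne loop: taken
add $t1, $t1, 6 → $t1=5+6=11
add $t1, $t1, $t7 → $t1=11+5=16
lw $t1, 0($t6) → $t1=M[212]=30
sub $t5, $t5, $t1 → $t5=(-32)-30=-62
add $t6, $t6, 4 → $t6=212+4=216
sub $t7, $t7, 1 → $t7=5-1=4
cmp $t7, 3  (cmp 4,3)
bne loop: taken
add $t1, $t1, 6 → $t1=30+6=36
add $t1, $t1, $t7 → $t1=36+4=40
lw $t1, 0($t6) → $t1=M[216]=9
sub $t5, $t5, $t1 → $t5=(-62)-9=-71
add $t6, $t6, 4 → $t6=216+4=220
sub $t7, $t7, 1 → $t7=4-1=3
cmp $t7, 3  (cmp 3,3)
bne loop: not taken
sw $t5, (200) → M[200]=-71
halt.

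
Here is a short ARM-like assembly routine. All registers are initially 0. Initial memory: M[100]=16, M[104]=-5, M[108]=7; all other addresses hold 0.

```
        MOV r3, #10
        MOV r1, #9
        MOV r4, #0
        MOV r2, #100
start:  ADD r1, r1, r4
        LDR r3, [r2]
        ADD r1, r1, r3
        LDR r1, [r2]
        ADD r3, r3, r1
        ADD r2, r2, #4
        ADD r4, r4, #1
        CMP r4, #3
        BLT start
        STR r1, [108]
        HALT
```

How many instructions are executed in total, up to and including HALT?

after MOV r3, #10: r3=10
after MOV r1, #9: r1=9
after MOV r4, #0: r4=0
after MOV r2, #100: r2=100
after ADD r1, r1, r4: r1=9+0=9
after LDR r3, [r2]: r3=M[100]=16
after ADD r1, r1, r3: r1=9+16=25
after LDR r1, [r2]: r1=M[100]=16
after ADD r3, r3, r1: r3=16+16=32
after ADD r2, r2, #4: r2=100+4=104
after ADD r4, r4, #1: r4=0+1=1
CMP r4, #3  (cmp 1,3)
BLT start: taken
after ADD r1, r1, r4: r1=16+1=17
after LDR r3, [r2]: r3=M[104]=-5
after ADD r1, r1, r3: r1=17+(-5)=12
after LDR r1, [r2]: r1=M[104]=-5
after ADD r3, r3, r1: r3=(-5)+(-5)=-10
after ADD r2, r2, #4: r2=104+4=108
after ADD r4, r4, #1: r4=1+1=2
CMP r4, #3  (cmp 2,3)
BLT start: taken
after ADD r1, r1, r4: r1=(-5)+2=-3
after LDR r3, [r2]: r3=M[108]=7
after ADD r1, r1, r3: r1=(-3)+7=4
after LDR r1, [r2]: r1=M[108]=7
after ADD r3, r3, r1: r3=7+7=14
after ADD r2, r2, #4: r2=108+4=112
after ADD r4, r4, #1: r4=2+1=3
CMP r4, #3  (cmp 3,3)
BLT start: not taken
STR r1, [108] → M[108]=7
halt.
Total executed instructions: 33.

33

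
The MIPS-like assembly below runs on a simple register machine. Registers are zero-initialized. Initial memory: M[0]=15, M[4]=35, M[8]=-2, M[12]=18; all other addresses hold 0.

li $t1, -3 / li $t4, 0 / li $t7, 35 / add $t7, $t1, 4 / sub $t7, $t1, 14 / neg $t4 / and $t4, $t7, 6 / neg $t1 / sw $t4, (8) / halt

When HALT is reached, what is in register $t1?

3

after li $t1, -3: $t1=-3
after li $t4, 0: $t4=0
after li $t7, 35: $t7=35
after add $t7, $t1, 4: $t7=(-3)+4=1
after sub $t7, $t1, 14: $t7=(-3)-14=-17
after neg $t4: $t4=-(0)=0
after and $t4, $t7, 6: $t4=(-17)&6=6
after neg $t1: $t1=-(-3)=3
sw $t4, (8) → M[8]=6
halt.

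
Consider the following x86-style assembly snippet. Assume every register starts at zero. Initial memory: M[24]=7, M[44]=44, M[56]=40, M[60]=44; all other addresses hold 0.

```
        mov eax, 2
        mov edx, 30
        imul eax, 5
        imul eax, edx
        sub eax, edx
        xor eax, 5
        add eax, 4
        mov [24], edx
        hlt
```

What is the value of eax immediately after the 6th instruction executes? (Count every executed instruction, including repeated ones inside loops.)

mov eax, 2 → eax=2
mov edx, 30 → edx=30
imul eax, 5 → eax=2*5=10
imul eax, edx → eax=10*30=300
sub eax, edx → eax=300-30=270
xor eax, 5 → eax=270^5=267
After step 6: eax = 267.

267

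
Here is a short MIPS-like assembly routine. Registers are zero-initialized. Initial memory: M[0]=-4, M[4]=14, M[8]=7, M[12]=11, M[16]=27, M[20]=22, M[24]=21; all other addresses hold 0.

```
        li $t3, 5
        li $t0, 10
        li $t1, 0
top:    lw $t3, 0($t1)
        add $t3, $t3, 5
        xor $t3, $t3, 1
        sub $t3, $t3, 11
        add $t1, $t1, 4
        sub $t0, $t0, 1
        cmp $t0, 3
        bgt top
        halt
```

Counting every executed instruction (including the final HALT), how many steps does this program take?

60

after li $t3, 5: $t3=5
after li $t0, 10: $t0=10
after li $t1, 0: $t1=0
after lw $t3, 0($t1): $t3=M[0]=-4
after add $t3, $t3, 5: $t3=(-4)+5=1
after xor $t3, $t3, 1: $t3=1^1=0
after sub $t3, $t3, 11: $t3=0-11=-11
after add $t1, $t1, 4: $t1=0+4=4
after sub $t0, $t0, 1: $t0=10-1=9
cmp $t0, 3  (cmp 9,3)
bgt top: taken
after lw $t3, 0($t1): $t3=M[4]=14
after add $t3, $t3, 5: $t3=14+5=19
after xor $t3, $t3, 1: $t3=19^1=18
after sub $t3, $t3, 11: $t3=18-11=7
after add $t1, $t1, 4: $t1=4+4=8
after sub $t0, $t0, 1: $t0=9-1=8
cmp $t0, 3  (cmp 8,3)
bgt top: taken
after lw $t3, 0($t1): $t3=M[8]=7
after add $t3, $t3, 5: $t3=7+5=12
after xor $t3, $t3, 1: $t3=12^1=13
after sub $t3, $t3, 11: $t3=13-11=2
after add $t1, $t1, 4: $t1=8+4=12
after sub $t0, $t0, 1: $t0=8-1=7
cmp $t0, 3  (cmp 7,3)
bgt top: taken
after lw $t3, 0($t1): $t3=M[12]=11
after add $t3, $t3, 5: $t3=11+5=16
after xor $t3, $t3, 1: $t3=16^1=17
after sub $t3, $t3, 11: $t3=17-11=6
after add $t1, $t1, 4: $t1=12+4=16
after sub $t0, $t0, 1: $t0=7-1=6
cmp $t0, 3  (cmp 6,3)
bgt top: taken
after lw $t3, 0($t1): $t3=M[16]=27
after add $t3, $t3, 5: $t3=27+5=32
after xor $t3, $t3, 1: $t3=32^1=33
after sub $t3, $t3, 11: $t3=33-11=22
after add $t1, $t1, 4: $t1=16+4=20
after sub $t0, $t0, 1: $t0=6-1=5
cmp $t0, 3  (cmp 5,3)
bgt top: taken
after lw $t3, 0($t1): $t3=M[20]=22
after add $t3, $t3, 5: $t3=22+5=27
after xor $t3, $t3, 1: $t3=27^1=26
after sub $t3, $t3, 11: $t3=26-11=15
after add $t1, $t1, 4: $t1=20+4=24
after sub $t0, $t0, 1: $t0=5-1=4
cmp $t0, 3  (cmp 4,3)
bgt top: taken
after lw $t3, 0($t1): $t3=M[24]=21
after add $t3, $t3, 5: $t3=21+5=26
after xor $t3, $t3, 1: $t3=26^1=27
after sub $t3, $t3, 11: $t3=27-11=16
after add $t1, $t1, 4: $t1=24+4=28
after sub $t0, $t0, 1: $t0=4-1=3
cmp $t0, 3  (cmp 3,3)
bgt top: not taken
halt.
Total executed instructions: 60.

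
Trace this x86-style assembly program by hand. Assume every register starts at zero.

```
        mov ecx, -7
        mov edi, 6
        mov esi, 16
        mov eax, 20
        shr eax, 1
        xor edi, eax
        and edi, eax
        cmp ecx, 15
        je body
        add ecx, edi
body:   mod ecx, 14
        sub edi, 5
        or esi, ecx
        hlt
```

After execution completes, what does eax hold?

ecx=-7
edi=6
esi=16
eax=20
eax=20>>1=10
edi=6^10=12
edi=12&10=8
cmp ecx, 15  (cmp -7,15)
je body: not taken
ecx=(-7)+8=1
ecx=1%14=1
edi=8-5=3
esi=16|1=17
halt.

10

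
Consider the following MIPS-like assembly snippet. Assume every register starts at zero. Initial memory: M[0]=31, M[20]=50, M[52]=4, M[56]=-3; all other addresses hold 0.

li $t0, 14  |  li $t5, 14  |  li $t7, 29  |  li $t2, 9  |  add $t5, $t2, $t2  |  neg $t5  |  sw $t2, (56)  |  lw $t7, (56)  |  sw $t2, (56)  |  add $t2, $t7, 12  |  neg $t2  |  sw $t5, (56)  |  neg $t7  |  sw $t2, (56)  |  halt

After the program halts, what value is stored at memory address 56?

li $t0, 14 → $t0=14
li $t5, 14 → $t5=14
li $t7, 29 → $t7=29
li $t2, 9 → $t2=9
add $t5, $t2, $t2 → $t5=9+9=18
neg $t5 → $t5=-(18)=-18
sw $t2, (56) → M[56]=9
lw $t7, (56) → $t7=M[56]=9
sw $t2, (56) → M[56]=9
add $t2, $t7, 12 → $t2=9+12=21
neg $t2 → $t2=-(21)=-21
sw $t5, (56) → M[56]=-18
neg $t7 → $t7=-(9)=-9
sw $t2, (56) → M[56]=-21
halt.

-21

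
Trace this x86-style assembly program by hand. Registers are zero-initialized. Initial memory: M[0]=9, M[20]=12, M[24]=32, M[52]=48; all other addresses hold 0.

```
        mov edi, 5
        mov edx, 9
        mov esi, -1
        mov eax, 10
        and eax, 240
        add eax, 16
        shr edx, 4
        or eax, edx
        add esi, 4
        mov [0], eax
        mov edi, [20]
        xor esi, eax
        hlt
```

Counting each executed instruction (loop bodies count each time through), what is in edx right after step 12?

after mov edi, 5: edi=5
after mov edx, 9: edx=9
after mov esi, -1: esi=-1
after mov eax, 10: eax=10
after and eax, 240: eax=10&240=0
after add eax, 16: eax=0+16=16
after shr edx, 4: edx=9>>4=0
after or eax, edx: eax=16|0=16
after add esi, 4: esi=(-1)+4=3
mov [0], eax → M[0]=16
after mov edi, [20]: edi=M[20]=12
after xor esi, eax: esi=3^16=19
After step 12: edx = 0.

0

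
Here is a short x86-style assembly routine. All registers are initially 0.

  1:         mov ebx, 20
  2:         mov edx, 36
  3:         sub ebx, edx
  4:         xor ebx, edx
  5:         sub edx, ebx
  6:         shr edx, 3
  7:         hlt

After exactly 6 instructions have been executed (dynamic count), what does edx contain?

10

after mov ebx, 20: ebx=20
after mov edx, 36: edx=36
after sub ebx, edx: ebx=20-36=-16
after xor ebx, edx: ebx=(-16)^36=-44
after sub edx, ebx: edx=36-(-44)=80
after shr edx, 3: edx=80>>3=10
After step 6: edx = 10.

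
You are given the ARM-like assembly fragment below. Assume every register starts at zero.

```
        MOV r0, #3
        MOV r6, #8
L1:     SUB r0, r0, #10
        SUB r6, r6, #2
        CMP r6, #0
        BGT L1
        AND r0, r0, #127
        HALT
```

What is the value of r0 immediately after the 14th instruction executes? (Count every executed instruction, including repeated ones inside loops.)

r0=3
r6=8
r0=3-10=-7
r6=8-2=6
CMP r6, #0  (cmp 6,0)
BGT L1: taken
r0=(-7)-10=-17
r6=6-2=4
CMP r6, #0  (cmp 4,0)
BGT L1: taken
r0=(-17)-10=-27
r6=4-2=2
CMP r6, #0  (cmp 2,0)
BGT L1: taken
After step 14: r0 = -27.

-27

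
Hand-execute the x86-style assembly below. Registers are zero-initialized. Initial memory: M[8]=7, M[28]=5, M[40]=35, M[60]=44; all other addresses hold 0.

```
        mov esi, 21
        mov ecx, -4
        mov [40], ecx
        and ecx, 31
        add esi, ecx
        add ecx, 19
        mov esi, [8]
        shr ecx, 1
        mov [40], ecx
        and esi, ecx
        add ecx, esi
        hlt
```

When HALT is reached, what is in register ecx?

30

mov esi, 21 → esi=21
mov ecx, -4 → ecx=-4
mov [40], ecx → M[40]=-4
and ecx, 31 → ecx=(-4)&31=28
add esi, ecx → esi=21+28=49
add ecx, 19 → ecx=28+19=47
mov esi, [8] → esi=M[8]=7
shr ecx, 1 → ecx=47>>1=23
mov [40], ecx → M[40]=23
and esi, ecx → esi=7&23=7
add ecx, esi → ecx=23+7=30
halt.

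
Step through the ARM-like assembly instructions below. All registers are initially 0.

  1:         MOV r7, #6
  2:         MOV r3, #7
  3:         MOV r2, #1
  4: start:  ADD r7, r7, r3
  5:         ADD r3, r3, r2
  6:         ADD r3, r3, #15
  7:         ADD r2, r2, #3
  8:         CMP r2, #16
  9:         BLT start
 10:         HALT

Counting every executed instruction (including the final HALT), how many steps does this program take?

r7=6
r3=7
r2=1
r7=6+7=13
r3=7+1=8
r3=8+15=23
r2=1+3=4
CMP r2, #16  (cmp 4,16)
BLT start: taken
r7=13+23=36
r3=23+4=27
r3=27+15=42
r2=4+3=7
CMP r2, #16  (cmp 7,16)
BLT start: taken
r7=36+42=78
r3=42+7=49
r3=49+15=64
r2=7+3=10
CMP r2, #16  (cmp 10,16)
BLT start: taken
r7=78+64=142
r3=64+10=74
r3=74+15=89
r2=10+3=13
CMP r2, #16  (cmp 13,16)
BLT start: taken
r7=142+89=231
r3=89+13=102
r3=102+15=117
r2=13+3=16
CMP r2, #16  (cmp 16,16)
BLT start: not taken
halt.
Total executed instructions: 34.

34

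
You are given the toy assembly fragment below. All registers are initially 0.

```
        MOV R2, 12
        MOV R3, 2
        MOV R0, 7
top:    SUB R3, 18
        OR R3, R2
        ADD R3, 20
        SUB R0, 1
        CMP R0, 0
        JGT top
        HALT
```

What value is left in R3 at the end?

64

R2=12
R3=2
R0=7
R3=2-18=-16
R3=(-16)|12=-4
R3=(-4)+20=16
R0=7-1=6
CMP R0, 0  (cmp 6,0)
JGT top: taken
R3=16-18=-2
R3=(-2)|12=-2
R3=(-2)+20=18
R0=6-1=5
CMP R0, 0  (cmp 5,0)
JGT top: taken
R3=18-18=0
R3=0|12=12
R3=12+20=32
R0=5-1=4
CMP R0, 0  (cmp 4,0)
JGT top: taken
R3=32-18=14
R3=14|12=14
R3=14+20=34
R0=4-1=3
CMP R0, 0  (cmp 3,0)
JGT top: taken
R3=34-18=16
R3=16|12=28
R3=28+20=48
R0=3-1=2
CMP R0, 0  (cmp 2,0)
JGT top: taken
R3=48-18=30
R3=30|12=30
R3=30+20=50
R0=2-1=1
CMP R0, 0  (cmp 1,0)
JGT top: taken
R3=50-18=32
R3=32|12=44
R3=44+20=64
R0=1-1=0
CMP R0, 0  (cmp 0,0)
JGT top: not taken
halt.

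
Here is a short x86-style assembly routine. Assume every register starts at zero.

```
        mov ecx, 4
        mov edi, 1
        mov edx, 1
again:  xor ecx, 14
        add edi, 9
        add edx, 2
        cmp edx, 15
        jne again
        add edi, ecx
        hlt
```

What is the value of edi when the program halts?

mov ecx, 4 → ecx=4
mov edi, 1 → edi=1
mov edx, 1 → edx=1
xor ecx, 14 → ecx=4^14=10
add edi, 9 → edi=1+9=10
add edx, 2 → edx=1+2=3
cmp edx, 15  (cmp 3,15)
jne again: taken
xor ecx, 14 → ecx=10^14=4
add edi, 9 → edi=10+9=19
add edx, 2 → edx=3+2=5
cmp edx, 15  (cmp 5,15)
jne again: taken
xor ecx, 14 → ecx=4^14=10
add edi, 9 → edi=19+9=28
add edx, 2 → edx=5+2=7
cmp edx, 15  (cmp 7,15)
jne again: taken
xor ecx, 14 → ecx=10^14=4
add edi, 9 → edi=28+9=37
add edx, 2 → edx=7+2=9
cmp edx, 15  (cmp 9,15)
jne again: taken
xor ecx, 14 → ecx=4^14=10
add edi, 9 → edi=37+9=46
add edx, 2 → edx=9+2=11
cmp edx, 15  (cmp 11,15)
jne again: taken
xor ecx, 14 → ecx=10^14=4
add edi, 9 → edi=46+9=55
add edx, 2 → edx=11+2=13
cmp edx, 15  (cmp 13,15)
jne again: taken
xor ecx, 14 → ecx=4^14=10
add edi, 9 → edi=55+9=64
add edx, 2 → edx=13+2=15
cmp edx, 15  (cmp 15,15)
jne again: not taken
add edi, ecx → edi=64+10=74
halt.

74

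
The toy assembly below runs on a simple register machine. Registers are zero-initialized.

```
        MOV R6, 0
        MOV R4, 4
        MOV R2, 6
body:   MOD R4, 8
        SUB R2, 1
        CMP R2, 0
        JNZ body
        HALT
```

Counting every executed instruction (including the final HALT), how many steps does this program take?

after MOV R6, 0: R6=0
after MOV R4, 4: R4=4
after MOV R2, 6: R2=6
after MOD R4, 8: R4=4%8=4
after SUB R2, 1: R2=6-1=5
CMP R2, 0  (cmp 5,0)
JNZ body: taken
after MOD R4, 8: R4=4%8=4
after SUB R2, 1: R2=5-1=4
CMP R2, 0  (cmp 4,0)
JNZ body: taken
after MOD R4, 8: R4=4%8=4
after SUB R2, 1: R2=4-1=3
CMP R2, 0  (cmp 3,0)
JNZ body: taken
after MOD R4, 8: R4=4%8=4
after SUB R2, 1: R2=3-1=2
CMP R2, 0  (cmp 2,0)
JNZ body: taken
after MOD R4, 8: R4=4%8=4
after SUB R2, 1: R2=2-1=1
CMP R2, 0  (cmp 1,0)
JNZ body: taken
after MOD R4, 8: R4=4%8=4
after SUB R2, 1: R2=1-1=0
CMP R2, 0  (cmp 0,0)
JNZ body: not taken
halt.
Total executed instructions: 28.

28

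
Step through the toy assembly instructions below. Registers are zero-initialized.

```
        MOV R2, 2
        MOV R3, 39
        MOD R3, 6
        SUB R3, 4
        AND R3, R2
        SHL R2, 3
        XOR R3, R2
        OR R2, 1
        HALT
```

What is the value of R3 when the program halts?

18

MOV R2, 2 → R2=2
MOV R3, 39 → R3=39
MOD R3, 6 → R3=39%6=3
SUB R3, 4 → R3=3-4=-1
AND R3, R2 → R3=(-1)&2=2
SHL R2, 3 → R2=2<<3=16
XOR R3, R2 → R3=2^16=18
OR R2, 1 → R2=16|1=17
halt.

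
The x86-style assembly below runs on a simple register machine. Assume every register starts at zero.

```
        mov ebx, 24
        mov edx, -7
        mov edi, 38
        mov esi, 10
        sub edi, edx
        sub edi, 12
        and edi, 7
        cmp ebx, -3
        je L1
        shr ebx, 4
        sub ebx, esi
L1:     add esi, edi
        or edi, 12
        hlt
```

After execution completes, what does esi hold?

ebx=24
edx=-7
edi=38
esi=10
edi=38-(-7)=45
edi=45-12=33
edi=33&7=1
cmp ebx, -3  (cmp 24,-3)
je L1: not taken
ebx=24>>4=1
ebx=1-10=-9
esi=10+1=11
edi=1|12=13
halt.

11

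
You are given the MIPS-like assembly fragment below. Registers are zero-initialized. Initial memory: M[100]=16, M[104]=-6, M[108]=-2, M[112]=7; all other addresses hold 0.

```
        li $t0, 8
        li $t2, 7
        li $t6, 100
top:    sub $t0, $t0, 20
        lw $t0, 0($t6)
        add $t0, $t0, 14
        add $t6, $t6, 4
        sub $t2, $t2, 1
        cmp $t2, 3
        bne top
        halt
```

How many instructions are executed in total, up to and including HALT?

32

$t0=8
$t2=7
$t6=100
$t0=8-20=-12
$t0=M[100]=16
$t0=16+14=30
$t6=100+4=104
$t2=7-1=6
cmp $t2, 3  (cmp 6,3)
bne top: taken
$t0=30-20=10
$t0=M[104]=-6
$t0=(-6)+14=8
$t6=104+4=108
$t2=6-1=5
cmp $t2, 3  (cmp 5,3)
bne top: taken
$t0=8-20=-12
$t0=M[108]=-2
$t0=(-2)+14=12
$t6=108+4=112
$t2=5-1=4
cmp $t2, 3  (cmp 4,3)
bne top: taken
$t0=12-20=-8
$t0=M[112]=7
$t0=7+14=21
$t6=112+4=116
$t2=4-1=3
cmp $t2, 3  (cmp 3,3)
bne top: not taken
halt.
Total executed instructions: 32.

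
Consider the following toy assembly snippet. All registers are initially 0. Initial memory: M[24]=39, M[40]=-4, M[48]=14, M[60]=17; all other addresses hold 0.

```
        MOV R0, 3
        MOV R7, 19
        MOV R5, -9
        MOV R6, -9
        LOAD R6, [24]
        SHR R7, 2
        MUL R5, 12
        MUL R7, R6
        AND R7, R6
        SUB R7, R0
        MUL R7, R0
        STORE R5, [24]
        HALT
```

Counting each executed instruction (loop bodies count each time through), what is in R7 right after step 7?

4

after MOV R0, 3: R0=3
after MOV R7, 19: R7=19
after MOV R5, -9: R5=-9
after MOV R6, -9: R6=-9
after LOAD R6, [24]: R6=M[24]=39
after SHR R7, 2: R7=19>>2=4
after MUL R5, 12: R5=(-9)*12=-108
After step 7: R7 = 4.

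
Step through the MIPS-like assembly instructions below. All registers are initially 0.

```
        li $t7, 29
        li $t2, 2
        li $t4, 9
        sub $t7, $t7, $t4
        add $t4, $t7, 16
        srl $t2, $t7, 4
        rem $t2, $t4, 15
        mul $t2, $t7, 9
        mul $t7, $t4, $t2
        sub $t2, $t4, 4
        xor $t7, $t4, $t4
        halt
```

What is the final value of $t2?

32

after li $t7, 29: $t7=29
after li $t2, 2: $t2=2
after li $t4, 9: $t4=9
after sub $t7, $t7, $t4: $t7=29-9=20
after add $t4, $t7, 16: $t4=20+16=36
after srl $t2, $t7, 4: $t2=20>>4=1
after rem $t2, $t4, 15: $t2=36%15=6
after mul $t2, $t7, 9: $t2=20*9=180
after mul $t7, $t4, $t2: $t7=36*180=6480
after sub $t2, $t4, 4: $t2=36-4=32
after xor $t7, $t4, $t4: $t7=36^36=0
halt.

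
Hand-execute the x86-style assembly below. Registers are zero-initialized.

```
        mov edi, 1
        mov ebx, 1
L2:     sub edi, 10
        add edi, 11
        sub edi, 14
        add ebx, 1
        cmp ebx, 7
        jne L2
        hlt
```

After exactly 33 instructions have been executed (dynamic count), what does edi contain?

-74

mov edi, 1 → edi=1
mov ebx, 1 → ebx=1
sub edi, 10 → edi=1-10=-9
add edi, 11 → edi=(-9)+11=2
sub edi, 14 → edi=2-14=-12
add ebx, 1 → ebx=1+1=2
cmp ebx, 7  (cmp 2,7)
jne L2: taken
sub edi, 10 → edi=(-12)-10=-22
add edi, 11 → edi=(-22)+11=-11
sub edi, 14 → edi=(-11)-14=-25
add ebx, 1 → ebx=2+1=3
cmp ebx, 7  (cmp 3,7)
jne L2: taken
sub edi, 10 → edi=(-25)-10=-35
add edi, 11 → edi=(-35)+11=-24
sub edi, 14 → edi=(-24)-14=-38
add ebx, 1 → ebx=3+1=4
cmp ebx, 7  (cmp 4,7)
jne L2: taken
sub edi, 10 → edi=(-38)-10=-48
add edi, 11 → edi=(-48)+11=-37
sub edi, 14 → edi=(-37)-14=-51
add ebx, 1 → ebx=4+1=5
cmp ebx, 7  (cmp 5,7)
jne L2: taken
sub edi, 10 → edi=(-51)-10=-61
add edi, 11 → edi=(-61)+11=-50
sub edi, 14 → edi=(-50)-14=-64
add ebx, 1 → ebx=5+1=6
cmp ebx, 7  (cmp 6,7)
jne L2: taken
sub edi, 10 → edi=(-64)-10=-74
After step 33: edi = -74.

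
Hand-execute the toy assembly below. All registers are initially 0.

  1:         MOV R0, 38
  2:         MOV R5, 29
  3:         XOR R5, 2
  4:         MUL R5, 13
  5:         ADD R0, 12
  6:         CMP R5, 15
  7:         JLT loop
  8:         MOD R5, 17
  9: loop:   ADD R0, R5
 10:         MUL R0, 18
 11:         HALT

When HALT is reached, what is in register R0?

1116

MOV R0, 38 → R0=38
MOV R5, 29 → R5=29
XOR R5, 2 → R5=29^2=31
MUL R5, 13 → R5=31*13=403
ADD R0, 12 → R0=38+12=50
CMP R5, 15  (cmp 403,15)
JLT loop: not taken
MOD R5, 17 → R5=403%17=12
ADD R0, R5 → R0=50+12=62
MUL R0, 18 → R0=62*18=1116
halt.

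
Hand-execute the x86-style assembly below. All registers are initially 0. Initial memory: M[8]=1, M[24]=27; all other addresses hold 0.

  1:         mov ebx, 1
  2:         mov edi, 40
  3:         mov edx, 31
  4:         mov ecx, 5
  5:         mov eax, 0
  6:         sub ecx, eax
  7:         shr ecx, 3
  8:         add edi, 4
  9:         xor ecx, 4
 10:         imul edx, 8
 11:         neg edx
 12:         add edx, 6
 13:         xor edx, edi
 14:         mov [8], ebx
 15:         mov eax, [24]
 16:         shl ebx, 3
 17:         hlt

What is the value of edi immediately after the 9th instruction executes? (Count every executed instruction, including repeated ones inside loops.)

mov ebx, 1 → ebx=1
mov edi, 40 → edi=40
mov edx, 31 → edx=31
mov ecx, 5 → ecx=5
mov eax, 0 → eax=0
sub ecx, eax → ecx=5-0=5
shr ecx, 3 → ecx=5>>3=0
add edi, 4 → edi=40+4=44
xor ecx, 4 → ecx=0^4=4
After step 9: edi = 44.

44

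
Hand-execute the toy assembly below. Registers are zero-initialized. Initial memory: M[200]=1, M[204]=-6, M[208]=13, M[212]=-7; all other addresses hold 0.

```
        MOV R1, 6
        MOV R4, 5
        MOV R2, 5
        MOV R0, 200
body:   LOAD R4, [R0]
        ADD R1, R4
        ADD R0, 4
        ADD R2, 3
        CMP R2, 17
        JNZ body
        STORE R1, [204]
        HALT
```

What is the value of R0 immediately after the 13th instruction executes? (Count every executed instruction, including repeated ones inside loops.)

R1=6
R4=5
R2=5
R0=200
R4=M[200]=1
R1=6+1=7
R0=200+4=204
R2=5+3=8
CMP R2, 17  (cmp 8,17)
JNZ body: taken
R4=M[204]=-6
R1=7+(-6)=1
R0=204+4=208
After step 13: R0 = 208.

208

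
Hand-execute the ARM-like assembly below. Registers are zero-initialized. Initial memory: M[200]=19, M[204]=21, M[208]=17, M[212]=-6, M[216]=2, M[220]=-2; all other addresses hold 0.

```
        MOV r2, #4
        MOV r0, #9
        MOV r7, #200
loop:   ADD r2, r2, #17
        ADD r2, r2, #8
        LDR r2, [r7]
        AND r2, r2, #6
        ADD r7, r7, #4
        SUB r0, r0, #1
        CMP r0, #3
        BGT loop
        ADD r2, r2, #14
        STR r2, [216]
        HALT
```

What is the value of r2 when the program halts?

r2=4
r0=9
r7=200
r2=4+17=21
r2=21+8=29
r2=M[200]=19
r2=19&6=2
r7=200+4=204
r0=9-1=8
CMP r0, #3  (cmp 8,3)
BGT loop: taken
r2=2+17=19
r2=19+8=27
r2=M[204]=21
r2=21&6=4
r7=204+4=208
r0=8-1=7
CMP r0, #3  (cmp 7,3)
BGT loop: taken
r2=4+17=21
r2=21+8=29
r2=M[208]=17
r2=17&6=0
r7=208+4=212
r0=7-1=6
CMP r0, #3  (cmp 6,3)
BGT loop: taken
r2=0+17=17
r2=17+8=25
r2=M[212]=-6
r2=(-6)&6=2
r7=212+4=216
r0=6-1=5
CMP r0, #3  (cmp 5,3)
BGT loop: taken
r2=2+17=19
r2=19+8=27
r2=M[216]=2
r2=2&6=2
r7=216+4=220
r0=5-1=4
CMP r0, #3  (cmp 4,3)
BGT loop: taken
r2=2+17=19
r2=19+8=27
r2=M[220]=-2
r2=(-2)&6=6
r7=220+4=224
r0=4-1=3
CMP r0, #3  (cmp 3,3)
BGT loop: not taken
r2=6+14=20
STR r2, [216] → M[216]=20
halt.

20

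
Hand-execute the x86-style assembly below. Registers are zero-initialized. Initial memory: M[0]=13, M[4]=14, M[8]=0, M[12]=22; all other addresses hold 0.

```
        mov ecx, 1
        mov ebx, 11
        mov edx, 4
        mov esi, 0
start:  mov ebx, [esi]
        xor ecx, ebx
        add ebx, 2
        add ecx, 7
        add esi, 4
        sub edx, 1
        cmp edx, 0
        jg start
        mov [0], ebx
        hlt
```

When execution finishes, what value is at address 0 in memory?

24

ecx=1
ebx=11
edx=4
esi=0
ebx=M[0]=13
ecx=1^13=12
ebx=13+2=15
ecx=12+7=19
esi=0+4=4
edx=4-1=3
cmp edx, 0  (cmp 3,0)
jg start: taken
ebx=M[4]=14
ecx=19^14=29
ebx=14+2=16
ecx=29+7=36
esi=4+4=8
edx=3-1=2
cmp edx, 0  (cmp 2,0)
jg start: taken
ebx=M[8]=0
ecx=36^0=36
ebx=0+2=2
ecx=36+7=43
esi=8+4=12
edx=2-1=1
cmp edx, 0  (cmp 1,0)
jg start: taken
ebx=M[12]=22
ecx=43^22=61
ebx=22+2=24
ecx=61+7=68
esi=12+4=16
edx=1-1=0
cmp edx, 0  (cmp 0,0)
jg start: not taken
mov [0], ebx → M[0]=24
halt.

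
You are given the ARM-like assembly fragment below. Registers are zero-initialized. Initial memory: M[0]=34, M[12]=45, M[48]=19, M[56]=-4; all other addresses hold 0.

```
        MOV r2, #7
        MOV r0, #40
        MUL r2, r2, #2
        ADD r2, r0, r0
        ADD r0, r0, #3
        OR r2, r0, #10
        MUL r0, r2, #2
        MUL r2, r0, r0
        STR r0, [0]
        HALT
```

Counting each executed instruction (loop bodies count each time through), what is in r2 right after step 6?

MOV r2, #7 → r2=7
MOV r0, #40 → r0=40
MUL r2, r2, #2 → r2=7*2=14
ADD r2, r0, r0 → r2=40+40=80
ADD r0, r0, #3 → r0=40+3=43
OR r2, r0, #10 → r2=43|10=43
After step 6: r2 = 43.

43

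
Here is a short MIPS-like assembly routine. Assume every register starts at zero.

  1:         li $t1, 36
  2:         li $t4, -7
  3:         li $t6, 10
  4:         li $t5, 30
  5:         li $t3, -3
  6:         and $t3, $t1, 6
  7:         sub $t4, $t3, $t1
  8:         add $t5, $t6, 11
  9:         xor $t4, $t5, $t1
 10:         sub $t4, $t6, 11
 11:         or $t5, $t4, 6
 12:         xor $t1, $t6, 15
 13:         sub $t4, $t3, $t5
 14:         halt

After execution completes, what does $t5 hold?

after li $t1, 36: $t1=36
after li $t4, -7: $t4=-7
after li $t6, 10: $t6=10
after li $t5, 30: $t5=30
after li $t3, -3: $t3=-3
after and $t3, $t1, 6: $t3=36&6=4
after sub $t4, $t3, $t1: $t4=4-36=-32
after add $t5, $t6, 11: $t5=10+11=21
after xor $t4, $t5, $t1: $t4=21^36=49
after sub $t4, $t6, 11: $t4=10-11=-1
after or $t5, $t4, 6: $t5=(-1)|6=-1
after xor $t1, $t6, 15: $t1=10^15=5
after sub $t4, $t3, $t5: $t4=4-(-1)=5
halt.

-1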